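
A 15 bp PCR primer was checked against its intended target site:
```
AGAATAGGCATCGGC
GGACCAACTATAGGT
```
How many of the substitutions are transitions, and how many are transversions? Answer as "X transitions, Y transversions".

5 transitions, 3 transversions

Mismatches (1-based):
base 1: A→G (purine→purine, transition)
base 4: A→C (purine→pyrimidine, transversion)
base 5: T→C (pyrimidine→pyrimidine, transition)
base 7: G→A (purine→purine, transition)
base 8: G→C (purine→pyrimidine, transversion)
base 9: C→T (pyrimidine→pyrimidine, transition)
base 12: C→A (pyrimidine→purine, transversion)
base 15: C→T (pyrimidine→pyrimidine, transition)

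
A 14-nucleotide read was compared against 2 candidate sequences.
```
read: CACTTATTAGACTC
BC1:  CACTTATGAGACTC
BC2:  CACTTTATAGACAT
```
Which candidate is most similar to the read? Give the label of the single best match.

BC1

Hamming distances to read — BC1: 1; BC2: 4.
Smallest is BC1 with 1 mismatch.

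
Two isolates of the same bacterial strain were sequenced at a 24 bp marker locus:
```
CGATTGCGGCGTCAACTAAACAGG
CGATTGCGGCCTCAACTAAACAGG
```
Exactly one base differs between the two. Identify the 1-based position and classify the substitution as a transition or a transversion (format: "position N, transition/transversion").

The sequences differ only at position 11: G→C (purine→pyrimidine), a transversion.

position 11, transversion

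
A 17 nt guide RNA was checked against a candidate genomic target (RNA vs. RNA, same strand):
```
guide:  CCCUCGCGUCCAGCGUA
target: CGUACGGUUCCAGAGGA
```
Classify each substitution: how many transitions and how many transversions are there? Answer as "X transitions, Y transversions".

1 transition, 6 transversions

Transitions (purine↔purine or pyrimidine↔pyrimidine): 3 C→U.
Transversions (purine↔pyrimidine): 2 C→G, 4 U→A, 7 C→G, 8 G→U, 14 C→A, 16 U→G.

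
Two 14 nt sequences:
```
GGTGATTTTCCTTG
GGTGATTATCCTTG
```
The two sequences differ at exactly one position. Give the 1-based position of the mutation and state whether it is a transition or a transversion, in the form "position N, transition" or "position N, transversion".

The sequences differ only at position 8: T→A (pyrimidine→purine), a transversion.

position 8, transversion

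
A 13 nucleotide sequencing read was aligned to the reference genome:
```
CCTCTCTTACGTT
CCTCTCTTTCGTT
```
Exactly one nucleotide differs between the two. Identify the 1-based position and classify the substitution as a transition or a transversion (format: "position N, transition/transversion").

Position 9 changes A→T. A is a purine and T is a pyrimidine, so this is a transversion.

position 9, transversion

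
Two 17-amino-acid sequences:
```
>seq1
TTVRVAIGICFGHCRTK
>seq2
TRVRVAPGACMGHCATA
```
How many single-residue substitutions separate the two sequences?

6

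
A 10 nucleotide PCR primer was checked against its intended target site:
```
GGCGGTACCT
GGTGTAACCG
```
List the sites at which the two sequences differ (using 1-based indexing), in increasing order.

Scanning 1-based: 3: C/T; 5: G/T; 6: T/A; 10: T/G.

3, 5, 6, 10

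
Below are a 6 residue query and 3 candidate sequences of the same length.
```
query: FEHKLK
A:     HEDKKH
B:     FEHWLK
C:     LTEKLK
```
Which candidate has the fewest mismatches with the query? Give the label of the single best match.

A differs at 4 positions; B differs at 1 position; C differs at 3 positions. The closest is B.

B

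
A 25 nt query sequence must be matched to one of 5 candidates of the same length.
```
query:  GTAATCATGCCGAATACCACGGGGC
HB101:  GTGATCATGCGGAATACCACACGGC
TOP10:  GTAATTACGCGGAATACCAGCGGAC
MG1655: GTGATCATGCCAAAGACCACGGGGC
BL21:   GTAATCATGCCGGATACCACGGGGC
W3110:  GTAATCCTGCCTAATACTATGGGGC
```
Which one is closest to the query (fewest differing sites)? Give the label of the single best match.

HB101 differs at 4 sites; TOP10 differs at 6 sites; MG1655 differs at 3 sites; BL21 differs at 1 site; W3110 differs at 4 sites. The closest is BL21.

BL21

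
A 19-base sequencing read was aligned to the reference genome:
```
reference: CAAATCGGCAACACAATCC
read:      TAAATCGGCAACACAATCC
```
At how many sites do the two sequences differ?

1

Comparing position by position, 1 site differs: 1 (C/T).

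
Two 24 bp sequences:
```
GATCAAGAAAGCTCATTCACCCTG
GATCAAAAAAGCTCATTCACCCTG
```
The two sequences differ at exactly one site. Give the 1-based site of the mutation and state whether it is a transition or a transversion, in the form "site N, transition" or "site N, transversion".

Site 7 changes G→A. G is a purine and A is a purine, so this is a transition.

site 7, transition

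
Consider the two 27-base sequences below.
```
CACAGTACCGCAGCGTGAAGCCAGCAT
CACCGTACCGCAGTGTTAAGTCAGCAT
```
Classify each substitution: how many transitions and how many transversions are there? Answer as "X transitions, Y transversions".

2 transitions, 2 transversions

Transitions (purine↔purine or pyrimidine↔pyrimidine): 14 C→T, 21 C→T.
Transversions (purine↔pyrimidine): 4 A→C, 17 G→T.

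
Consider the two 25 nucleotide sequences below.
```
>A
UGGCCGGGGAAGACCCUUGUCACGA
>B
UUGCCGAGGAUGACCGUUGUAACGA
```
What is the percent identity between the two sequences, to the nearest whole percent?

80%

5 positions differ (2, 7, 11, 16, 21), so 20 of 25 match: 20/25 = 80%.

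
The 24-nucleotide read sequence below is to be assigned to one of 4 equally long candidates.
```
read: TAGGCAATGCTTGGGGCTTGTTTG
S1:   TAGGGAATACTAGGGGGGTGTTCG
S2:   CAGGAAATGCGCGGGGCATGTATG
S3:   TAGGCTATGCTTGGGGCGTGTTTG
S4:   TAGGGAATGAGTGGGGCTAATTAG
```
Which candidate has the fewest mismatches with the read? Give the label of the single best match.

Hamming distances to read — S1: 6; S2: 6; S3: 2; S4: 6.
Smallest is S3 with 2 mismatches.

S3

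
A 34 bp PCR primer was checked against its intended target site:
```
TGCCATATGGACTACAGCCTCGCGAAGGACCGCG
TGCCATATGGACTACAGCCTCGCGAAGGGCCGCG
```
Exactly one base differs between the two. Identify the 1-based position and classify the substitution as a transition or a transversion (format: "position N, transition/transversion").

The sequences differ only at position 29: A→G (purine→purine), a transition.

position 29, transition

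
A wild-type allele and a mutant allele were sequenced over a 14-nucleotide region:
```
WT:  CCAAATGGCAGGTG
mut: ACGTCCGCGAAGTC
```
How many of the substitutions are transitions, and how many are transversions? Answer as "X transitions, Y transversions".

3 transitions, 6 transversions

Mismatches (1-based):
base 1: C→A (pyrimidine→purine, transversion)
base 3: A→G (purine→purine, transition)
base 4: A→T (purine→pyrimidine, transversion)
base 5: A→C (purine→pyrimidine, transversion)
base 6: T→C (pyrimidine→pyrimidine, transition)
base 8: G→C (purine→pyrimidine, transversion)
base 9: C→G (pyrimidine→purine, transversion)
base 11: G→A (purine→purine, transition)
base 14: G→C (purine→pyrimidine, transversion)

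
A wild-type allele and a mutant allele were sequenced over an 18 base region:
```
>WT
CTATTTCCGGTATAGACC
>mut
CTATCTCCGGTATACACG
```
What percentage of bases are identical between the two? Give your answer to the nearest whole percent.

83%

Mismatches at positions 5, 15, 18 (1-based): 3 of 18.
Identical positions: 15/18 = 83.33% → 83%.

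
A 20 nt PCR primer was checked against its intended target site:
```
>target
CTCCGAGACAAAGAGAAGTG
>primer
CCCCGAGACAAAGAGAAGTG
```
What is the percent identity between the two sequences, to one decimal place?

Mismatch at position 2 (1-based): 1 of 20.
Identical positions: 19/20 = 95% → 95.0%.

95.0%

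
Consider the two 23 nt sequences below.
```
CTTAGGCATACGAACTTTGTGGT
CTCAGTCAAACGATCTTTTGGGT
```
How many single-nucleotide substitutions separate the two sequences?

6

The sequences differ at positions 3, 6, 9, 14, 19, 20 (1-based) — 6 in total.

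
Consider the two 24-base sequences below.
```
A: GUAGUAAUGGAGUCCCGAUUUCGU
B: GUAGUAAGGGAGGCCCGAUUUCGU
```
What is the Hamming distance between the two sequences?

Comparing position by position, 2 sites differ: 8 (U/G), 13 (U/G).

2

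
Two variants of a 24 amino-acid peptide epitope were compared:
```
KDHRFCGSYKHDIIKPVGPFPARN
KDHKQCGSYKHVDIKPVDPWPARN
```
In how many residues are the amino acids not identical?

The sequences differ at residues 4, 5, 12, 13, 18, 20 (1-based) — 6 in total.

6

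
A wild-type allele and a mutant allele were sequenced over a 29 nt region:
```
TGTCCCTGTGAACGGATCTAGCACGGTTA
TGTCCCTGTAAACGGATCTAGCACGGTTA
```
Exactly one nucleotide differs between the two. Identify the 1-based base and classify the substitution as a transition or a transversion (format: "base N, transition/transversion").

base 10, transition

The sequences differ only at base 10: G→A (purine→purine), a transition.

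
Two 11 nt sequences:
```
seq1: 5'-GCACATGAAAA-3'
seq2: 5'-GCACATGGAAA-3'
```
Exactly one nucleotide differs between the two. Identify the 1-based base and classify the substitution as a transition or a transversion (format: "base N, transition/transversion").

base 8, transition

Base 8 changes A→G. A is a purine and G is a purine, so this is a transition.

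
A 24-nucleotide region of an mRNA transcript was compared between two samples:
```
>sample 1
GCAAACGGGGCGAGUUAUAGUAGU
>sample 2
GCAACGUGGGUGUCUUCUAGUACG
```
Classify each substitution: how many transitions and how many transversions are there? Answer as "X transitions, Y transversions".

Mismatches (1-based):
position 5: A→C (purine→pyrimidine, transversion)
position 6: C→G (pyrimidine→purine, transversion)
position 7: G→U (purine→pyrimidine, transversion)
position 11: C→U (pyrimidine→pyrimidine, transition)
position 13: A→U (purine→pyrimidine, transversion)
position 14: G→C (purine→pyrimidine, transversion)
position 17: A→C (purine→pyrimidine, transversion)
position 23: G→C (purine→pyrimidine, transversion)
position 24: U→G (pyrimidine→purine, transversion)

1 transition, 8 transversions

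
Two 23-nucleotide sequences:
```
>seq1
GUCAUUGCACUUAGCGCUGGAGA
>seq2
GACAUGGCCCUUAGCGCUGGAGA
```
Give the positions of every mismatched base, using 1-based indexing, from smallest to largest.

2, 6, 9

Differences at position 2 (U→A), position 6 (U→G), position 9 (A→C).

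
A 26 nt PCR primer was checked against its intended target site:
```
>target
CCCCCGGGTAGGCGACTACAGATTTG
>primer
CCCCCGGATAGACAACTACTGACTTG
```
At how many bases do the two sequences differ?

The sequences differ at bases 8, 12, 14, 20, 23 (1-based) — 5 in total.

5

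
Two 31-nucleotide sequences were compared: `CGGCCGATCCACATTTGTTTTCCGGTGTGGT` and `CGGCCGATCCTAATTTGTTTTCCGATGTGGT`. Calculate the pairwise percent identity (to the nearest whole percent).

90%

3 positions differ (11, 12, 25), so 28 of 31 match: 28/31 = 90.32%.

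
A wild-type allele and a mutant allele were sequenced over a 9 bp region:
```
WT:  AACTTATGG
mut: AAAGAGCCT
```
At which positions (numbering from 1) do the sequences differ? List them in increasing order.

3, 4, 5, 6, 7, 8, 9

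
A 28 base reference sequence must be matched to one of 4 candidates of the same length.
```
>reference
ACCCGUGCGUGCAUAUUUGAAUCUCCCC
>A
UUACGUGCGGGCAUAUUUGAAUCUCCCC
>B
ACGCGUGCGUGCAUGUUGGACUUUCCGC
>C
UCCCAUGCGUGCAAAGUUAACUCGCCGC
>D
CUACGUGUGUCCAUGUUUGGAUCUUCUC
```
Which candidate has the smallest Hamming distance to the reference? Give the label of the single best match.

A

A differs at 4 bases; B differs at 6 bases; C differs at 8 bases; D differs at 9 bases. The closest is A.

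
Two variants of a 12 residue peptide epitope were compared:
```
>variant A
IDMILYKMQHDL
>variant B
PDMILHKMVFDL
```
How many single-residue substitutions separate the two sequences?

4

Mismatches (1-based): position 1: I→P; position 6: Y→H; position 9: Q→V; position 10: H→F.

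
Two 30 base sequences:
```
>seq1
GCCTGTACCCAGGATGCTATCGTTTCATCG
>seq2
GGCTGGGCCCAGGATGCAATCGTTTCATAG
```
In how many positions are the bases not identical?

The sequences differ at positions 2, 6, 7, 18, 29 (1-based) — 5 in total.

5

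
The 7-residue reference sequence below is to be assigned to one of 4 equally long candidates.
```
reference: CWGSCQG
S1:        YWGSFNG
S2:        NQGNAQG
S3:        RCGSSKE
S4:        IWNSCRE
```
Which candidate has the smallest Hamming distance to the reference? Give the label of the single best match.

Hamming distances to reference — S1: 3; S2: 4; S3: 5; S4: 4.
Smallest is S1 with 3 mismatches.

S1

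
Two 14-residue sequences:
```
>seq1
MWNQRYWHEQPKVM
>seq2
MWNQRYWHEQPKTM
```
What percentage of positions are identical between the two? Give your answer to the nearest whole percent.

1 position differs (13), so 13 of 14 match: 13/14 = 92.86%.

93%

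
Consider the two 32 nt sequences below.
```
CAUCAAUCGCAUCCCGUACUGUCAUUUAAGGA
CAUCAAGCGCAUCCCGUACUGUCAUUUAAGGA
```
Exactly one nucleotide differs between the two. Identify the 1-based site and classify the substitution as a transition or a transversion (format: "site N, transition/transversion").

Site 7 changes U→G. U is a pyrimidine and G is a purine, so this is a transversion.

site 7, transversion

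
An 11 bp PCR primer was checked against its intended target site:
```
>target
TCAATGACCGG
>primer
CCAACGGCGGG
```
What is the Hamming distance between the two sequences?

4

Mismatches (1-based): site 1: T→C; site 5: T→C; site 7: A→G; site 9: C→G.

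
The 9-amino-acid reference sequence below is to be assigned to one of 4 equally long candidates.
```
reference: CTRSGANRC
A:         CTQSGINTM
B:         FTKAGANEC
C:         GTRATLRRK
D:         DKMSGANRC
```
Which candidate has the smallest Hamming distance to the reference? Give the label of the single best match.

D

A differs at 4 residues; B differs at 4 residues; C differs at 6 residues; D differs at 3 residues. The closest is D.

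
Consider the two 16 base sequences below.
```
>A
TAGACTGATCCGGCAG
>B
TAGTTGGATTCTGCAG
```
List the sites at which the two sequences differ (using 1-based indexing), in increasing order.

4, 5, 6, 10, 12

Differences at site 4 (A→T), site 5 (C→T), site 6 (T→G), site 10 (C→T), site 12 (G→T).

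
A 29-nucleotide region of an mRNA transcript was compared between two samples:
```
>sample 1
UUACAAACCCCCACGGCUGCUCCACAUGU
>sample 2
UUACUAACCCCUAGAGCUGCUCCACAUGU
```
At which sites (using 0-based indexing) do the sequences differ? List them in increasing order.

4, 11, 13, 14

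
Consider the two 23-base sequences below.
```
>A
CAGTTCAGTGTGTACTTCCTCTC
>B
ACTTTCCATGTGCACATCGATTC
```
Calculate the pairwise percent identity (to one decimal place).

Mismatches at positions 1, 2, 3, 7, 8, 13, 16, 19, 20, 21 (1-based): 10 of 23.
Identical positions: 13/23 = 56.52% → 56.5%.

56.5%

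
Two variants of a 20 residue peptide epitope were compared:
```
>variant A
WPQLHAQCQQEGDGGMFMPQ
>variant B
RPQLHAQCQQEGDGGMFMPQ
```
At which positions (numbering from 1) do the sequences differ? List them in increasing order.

1

Scanning 1-based: 1: W/R.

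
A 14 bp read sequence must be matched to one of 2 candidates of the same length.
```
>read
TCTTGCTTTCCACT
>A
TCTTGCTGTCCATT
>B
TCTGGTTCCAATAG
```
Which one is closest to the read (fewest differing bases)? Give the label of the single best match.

A differs at 2 bases; B differs at 9 bases. The closest is A.

A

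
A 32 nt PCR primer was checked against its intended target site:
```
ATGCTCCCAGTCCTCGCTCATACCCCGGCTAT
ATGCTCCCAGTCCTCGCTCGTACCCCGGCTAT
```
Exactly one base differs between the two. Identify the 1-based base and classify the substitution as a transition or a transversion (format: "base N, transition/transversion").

base 20, transition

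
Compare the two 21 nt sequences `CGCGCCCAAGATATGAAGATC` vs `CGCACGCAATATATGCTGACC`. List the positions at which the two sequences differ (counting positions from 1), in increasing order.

4, 6, 10, 16, 17, 20

Scanning 1-based: 4: G/A; 6: C/G; 10: G/T; 16: A/C; 17: A/T; 20: T/C.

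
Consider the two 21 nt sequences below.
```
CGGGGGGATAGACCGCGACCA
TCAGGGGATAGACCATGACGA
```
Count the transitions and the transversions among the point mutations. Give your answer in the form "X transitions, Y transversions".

4 transitions, 2 transversions

Mismatches (1-based):
site 1: C→T (pyrimidine→pyrimidine, transition)
site 2: G→C (purine→pyrimidine, transversion)
site 3: G→A (purine→purine, transition)
site 15: G→A (purine→purine, transition)
site 16: C→T (pyrimidine→pyrimidine, transition)
site 20: C→G (pyrimidine→purine, transversion)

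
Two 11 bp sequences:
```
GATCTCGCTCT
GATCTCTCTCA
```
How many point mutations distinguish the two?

Comparing position by position, 2 bases differ: 7 (G/T), 11 (T/A).

2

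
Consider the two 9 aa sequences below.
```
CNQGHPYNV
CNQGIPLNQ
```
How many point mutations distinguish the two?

The sequences differ at positions 5, 7, 9 (1-based) — 3 in total.

3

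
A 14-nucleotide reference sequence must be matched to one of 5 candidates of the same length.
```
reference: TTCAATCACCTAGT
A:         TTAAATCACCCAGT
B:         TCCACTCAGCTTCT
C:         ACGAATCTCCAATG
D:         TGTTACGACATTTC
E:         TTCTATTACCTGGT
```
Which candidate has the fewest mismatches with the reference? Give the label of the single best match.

A

Hamming distances to reference — A: 2; B: 5; C: 7; D: 9; E: 3.
Smallest is A with 2 mismatches.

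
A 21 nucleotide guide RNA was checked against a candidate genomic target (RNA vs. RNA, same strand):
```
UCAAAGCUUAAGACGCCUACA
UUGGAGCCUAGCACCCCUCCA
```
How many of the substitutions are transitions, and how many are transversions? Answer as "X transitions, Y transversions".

5 transitions, 3 transversions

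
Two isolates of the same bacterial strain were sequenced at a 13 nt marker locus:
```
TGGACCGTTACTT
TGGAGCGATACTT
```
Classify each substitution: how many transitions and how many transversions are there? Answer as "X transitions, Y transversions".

0 transitions, 2 transversions

Mismatches (1-based):
position 5: C→G (pyrimidine→purine, transversion)
position 8: T→A (pyrimidine→purine, transversion)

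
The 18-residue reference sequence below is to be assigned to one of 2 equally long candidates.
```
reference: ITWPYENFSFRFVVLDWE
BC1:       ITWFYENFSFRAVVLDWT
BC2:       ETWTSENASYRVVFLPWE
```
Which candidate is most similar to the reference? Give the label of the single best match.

Hamming distances to reference — BC1: 3; BC2: 8.
Smallest is BC1 with 3 mismatches.

BC1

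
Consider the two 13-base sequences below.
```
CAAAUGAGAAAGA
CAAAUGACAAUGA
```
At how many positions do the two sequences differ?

2

The sequences differ at positions 8, 11 (1-based) — 2 in total.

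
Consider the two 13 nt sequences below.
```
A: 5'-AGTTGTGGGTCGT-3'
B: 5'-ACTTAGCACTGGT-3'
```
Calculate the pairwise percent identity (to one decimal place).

46.2%

7 positions differ (2, 5, 6, 7, 8, 9, 11), so 6 of 13 match: 6/13 = 46.15%.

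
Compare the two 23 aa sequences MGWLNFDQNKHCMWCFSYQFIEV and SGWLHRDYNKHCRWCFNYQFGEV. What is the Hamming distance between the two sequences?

The sequences differ at positions 1, 5, 6, 8, 13, 17, 21 (1-based) — 7 in total.

7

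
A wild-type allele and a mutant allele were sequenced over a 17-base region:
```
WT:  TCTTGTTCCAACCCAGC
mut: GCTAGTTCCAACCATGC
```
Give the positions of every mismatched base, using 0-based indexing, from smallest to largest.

Differences at position 0 (T→G), position 3 (T→A), position 13 (C→A), position 14 (A→T).

0, 3, 13, 14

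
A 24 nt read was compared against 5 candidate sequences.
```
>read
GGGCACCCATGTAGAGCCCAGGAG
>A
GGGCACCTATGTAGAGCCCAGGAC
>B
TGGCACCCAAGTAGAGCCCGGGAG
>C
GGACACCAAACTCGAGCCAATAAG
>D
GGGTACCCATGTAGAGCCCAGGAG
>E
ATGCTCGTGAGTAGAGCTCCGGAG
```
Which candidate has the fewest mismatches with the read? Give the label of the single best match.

D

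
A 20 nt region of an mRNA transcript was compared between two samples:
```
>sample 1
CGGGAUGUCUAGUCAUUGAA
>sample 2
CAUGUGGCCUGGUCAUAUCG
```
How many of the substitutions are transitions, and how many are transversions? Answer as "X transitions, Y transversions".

4 transitions, 6 transversions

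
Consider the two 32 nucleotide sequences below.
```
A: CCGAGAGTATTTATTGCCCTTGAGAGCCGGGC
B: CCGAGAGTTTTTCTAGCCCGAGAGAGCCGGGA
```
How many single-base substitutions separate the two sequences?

6

Mismatches (1-based): position 9: A→T; position 13: A→C; position 15: T→A; position 20: T→G; position 21: T→A; position 32: C→A.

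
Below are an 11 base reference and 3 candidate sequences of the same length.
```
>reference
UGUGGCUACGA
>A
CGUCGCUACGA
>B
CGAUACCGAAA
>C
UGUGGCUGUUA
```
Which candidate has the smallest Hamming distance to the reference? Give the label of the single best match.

A

Hamming distances to reference — A: 2; B: 8; C: 3.
Smallest is A with 2 mismatches.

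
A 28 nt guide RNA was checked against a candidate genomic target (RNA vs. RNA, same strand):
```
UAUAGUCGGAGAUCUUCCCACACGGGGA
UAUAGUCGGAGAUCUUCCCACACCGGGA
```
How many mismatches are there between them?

Mismatches (1-based): position 24: G→C.

1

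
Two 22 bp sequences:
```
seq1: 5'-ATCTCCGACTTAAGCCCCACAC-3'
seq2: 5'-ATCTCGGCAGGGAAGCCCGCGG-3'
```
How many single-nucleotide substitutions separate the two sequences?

11

Comparing position by position, 11 positions differ: 6 (C/G), 8 (A/C), 9 (C/A), 10 (T/G), 11 (T/G), 12 (A/G), 14 (G/A), 15 (C/G), 19 (A/G), 21 (A/G), 22 (C/G).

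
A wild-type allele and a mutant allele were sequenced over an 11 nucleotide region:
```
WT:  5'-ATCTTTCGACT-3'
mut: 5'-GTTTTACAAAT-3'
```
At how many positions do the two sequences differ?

Mismatches (1-based): position 1: A→G; position 3: C→T; position 6: T→A; position 8: G→A; position 10: C→A.

5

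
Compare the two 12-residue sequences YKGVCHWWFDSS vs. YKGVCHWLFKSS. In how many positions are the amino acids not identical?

Mismatches (1-based): position 8: W→L; position 10: D→K.

2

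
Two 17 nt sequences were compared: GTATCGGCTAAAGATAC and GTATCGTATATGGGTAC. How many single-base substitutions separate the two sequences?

5

The sequences differ at bases 7, 8, 11, 12, 14 (1-based) — 5 in total.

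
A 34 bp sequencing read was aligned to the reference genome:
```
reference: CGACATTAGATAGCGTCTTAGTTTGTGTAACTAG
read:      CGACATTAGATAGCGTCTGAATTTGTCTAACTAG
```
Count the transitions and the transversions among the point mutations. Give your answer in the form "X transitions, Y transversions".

1 transition, 2 transversions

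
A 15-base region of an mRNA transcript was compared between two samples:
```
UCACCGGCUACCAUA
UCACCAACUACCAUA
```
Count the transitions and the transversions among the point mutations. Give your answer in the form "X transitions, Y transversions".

Transitions (purine↔purine or pyrimidine↔pyrimidine): 6 G→A, 7 G→A.
Transversions (purine↔pyrimidine): none.

2 transitions, 0 transversions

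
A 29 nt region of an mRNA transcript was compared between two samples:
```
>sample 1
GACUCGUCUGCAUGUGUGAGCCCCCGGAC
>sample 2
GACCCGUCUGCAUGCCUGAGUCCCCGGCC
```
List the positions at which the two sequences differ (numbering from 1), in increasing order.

4, 15, 16, 21, 28

Scanning 1-based: 4: U/C; 15: U/C; 16: G/C; 21: C/U; 28: A/C.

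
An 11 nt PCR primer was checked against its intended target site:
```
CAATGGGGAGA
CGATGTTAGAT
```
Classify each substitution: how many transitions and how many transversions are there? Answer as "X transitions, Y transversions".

4 transitions, 3 transversions

Mismatches (1-based):
base 2: A→G (purine→purine, transition)
base 6: G→T (purine→pyrimidine, transversion)
base 7: G→T (purine→pyrimidine, transversion)
base 8: G→A (purine→purine, transition)
base 9: A→G (purine→purine, transition)
base 10: G→A (purine→purine, transition)
base 11: A→T (purine→pyrimidine, transversion)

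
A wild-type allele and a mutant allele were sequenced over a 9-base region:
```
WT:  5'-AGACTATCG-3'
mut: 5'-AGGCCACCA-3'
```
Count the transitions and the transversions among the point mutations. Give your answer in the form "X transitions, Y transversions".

4 transitions, 0 transversions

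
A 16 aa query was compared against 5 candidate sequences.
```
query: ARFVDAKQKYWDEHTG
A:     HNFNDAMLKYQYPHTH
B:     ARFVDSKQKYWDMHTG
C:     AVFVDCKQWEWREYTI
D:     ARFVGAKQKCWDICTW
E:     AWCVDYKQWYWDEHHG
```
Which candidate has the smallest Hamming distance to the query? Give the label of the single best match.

A differs at 9 positions; B differs at 2 positions; C differs at 7 positions; D differs at 5 positions; E differs at 5 positions. The closest is B.

B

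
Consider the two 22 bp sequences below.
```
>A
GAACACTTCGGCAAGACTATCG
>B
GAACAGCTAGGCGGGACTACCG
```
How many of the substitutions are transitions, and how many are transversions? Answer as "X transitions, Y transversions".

4 transitions, 2 transversions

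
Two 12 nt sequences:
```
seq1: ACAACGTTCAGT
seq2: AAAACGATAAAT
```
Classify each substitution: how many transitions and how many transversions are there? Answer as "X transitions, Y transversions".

Mismatches (1-based):
site 2: C→A (pyrimidine→purine, transversion)
site 7: T→A (pyrimidine→purine, transversion)
site 9: C→A (pyrimidine→purine, transversion)
site 11: G→A (purine→purine, transition)

1 transition, 3 transversions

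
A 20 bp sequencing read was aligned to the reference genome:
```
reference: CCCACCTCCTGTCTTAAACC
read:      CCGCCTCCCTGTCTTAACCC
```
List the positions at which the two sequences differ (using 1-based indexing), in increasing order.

Scanning 1-based: 3: C/G; 4: A/C; 6: C/T; 7: T/C; 18: A/C.

3, 4, 6, 7, 18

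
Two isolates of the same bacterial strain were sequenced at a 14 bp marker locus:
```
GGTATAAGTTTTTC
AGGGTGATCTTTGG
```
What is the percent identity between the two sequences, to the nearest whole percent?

8 positions differ (1, 3, 4, 6, 8, 9, 13, 14), so 6 of 14 match: 6/14 = 42.86%.

43%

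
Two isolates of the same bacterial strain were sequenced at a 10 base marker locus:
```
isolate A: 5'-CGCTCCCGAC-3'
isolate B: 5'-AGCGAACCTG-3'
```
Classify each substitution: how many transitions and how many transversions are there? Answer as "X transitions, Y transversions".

Transitions (purine↔purine or pyrimidine↔pyrimidine): none.
Transversions (purine↔pyrimidine): 1 C→A, 4 T→G, 5 C→A, 6 C→A, 8 G→C, 9 A→T, 10 C→G.

0 transitions, 7 transversions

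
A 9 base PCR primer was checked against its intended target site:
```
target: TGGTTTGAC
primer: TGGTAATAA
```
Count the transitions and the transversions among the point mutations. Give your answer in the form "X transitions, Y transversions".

Transitions (purine↔purine or pyrimidine↔pyrimidine): none.
Transversions (purine↔pyrimidine): 5 T→A, 6 T→A, 7 G→T, 9 C→A.

0 transitions, 4 transversions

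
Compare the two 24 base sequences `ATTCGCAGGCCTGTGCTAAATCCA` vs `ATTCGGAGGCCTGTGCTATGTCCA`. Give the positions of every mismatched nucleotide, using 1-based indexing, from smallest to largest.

6, 19, 20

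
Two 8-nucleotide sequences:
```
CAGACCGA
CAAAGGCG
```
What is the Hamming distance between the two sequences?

5

The sequences differ at bases 3, 5, 6, 7, 8 (1-based) — 5 in total.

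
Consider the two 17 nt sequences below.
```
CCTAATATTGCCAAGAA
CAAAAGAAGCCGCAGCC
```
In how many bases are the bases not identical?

The sequences differ at bases 2, 3, 6, 8, 9, 10, 12, 13, 16, 17 (1-based) — 10 in total.

10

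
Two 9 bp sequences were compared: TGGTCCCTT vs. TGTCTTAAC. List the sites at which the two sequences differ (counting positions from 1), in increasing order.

3, 4, 5, 6, 7, 8, 9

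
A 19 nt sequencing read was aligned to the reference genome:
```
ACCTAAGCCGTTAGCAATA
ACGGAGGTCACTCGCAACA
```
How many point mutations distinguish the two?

The sequences differ at positions 3, 4, 6, 8, 10, 11, 13, 18 (1-based) — 8 in total.

8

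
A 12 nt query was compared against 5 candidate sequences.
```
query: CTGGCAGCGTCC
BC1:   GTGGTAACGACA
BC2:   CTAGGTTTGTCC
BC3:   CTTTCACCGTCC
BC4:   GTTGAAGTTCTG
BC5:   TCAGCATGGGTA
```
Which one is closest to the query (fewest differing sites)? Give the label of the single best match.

BC3

BC1 differs at 5 sites; BC2 differs at 5 sites; BC3 differs at 3 sites; BC4 differs at 8 sites; BC5 differs at 8 sites. The closest is BC3.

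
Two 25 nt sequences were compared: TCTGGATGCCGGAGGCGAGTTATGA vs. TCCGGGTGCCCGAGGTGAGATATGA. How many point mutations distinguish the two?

Mismatches (1-based): site 3: T→C; site 6: A→G; site 11: G→C; site 16: C→T; site 20: T→A.

5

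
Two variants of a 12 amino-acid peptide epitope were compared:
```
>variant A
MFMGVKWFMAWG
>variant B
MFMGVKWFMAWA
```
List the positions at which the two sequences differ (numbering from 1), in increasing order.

12

Scanning 1-based: 12: G/A.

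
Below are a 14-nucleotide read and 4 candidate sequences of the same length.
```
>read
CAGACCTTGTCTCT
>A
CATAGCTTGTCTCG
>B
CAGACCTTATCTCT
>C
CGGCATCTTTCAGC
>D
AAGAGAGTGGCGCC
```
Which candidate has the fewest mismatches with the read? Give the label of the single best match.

B

Hamming distances to read — A: 3; B: 1; C: 9; D: 7.
Smallest is B with 1 mismatch.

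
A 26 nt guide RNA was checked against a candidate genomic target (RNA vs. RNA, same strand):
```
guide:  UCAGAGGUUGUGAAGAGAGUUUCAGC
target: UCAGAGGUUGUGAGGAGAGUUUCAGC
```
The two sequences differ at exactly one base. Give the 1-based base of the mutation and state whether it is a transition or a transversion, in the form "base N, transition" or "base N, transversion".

base 14, transition

Base 14 changes A→G. A is a purine and G is a purine, so this is a transition.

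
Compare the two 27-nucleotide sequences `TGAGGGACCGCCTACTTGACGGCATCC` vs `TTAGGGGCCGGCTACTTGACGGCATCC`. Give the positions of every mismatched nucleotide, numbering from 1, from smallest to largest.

2, 7, 11

Scanning 1-based: 2: G/T; 7: A/G; 11: C/G.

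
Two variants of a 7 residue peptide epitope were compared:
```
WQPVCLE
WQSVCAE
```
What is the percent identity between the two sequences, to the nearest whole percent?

71%

Mismatches at positions 3, 6 (1-based): 2 of 7.
Identical positions: 5/7 = 71.43% → 71%.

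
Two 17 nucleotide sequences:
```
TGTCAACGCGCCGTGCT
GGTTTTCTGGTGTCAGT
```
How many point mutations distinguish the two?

12

Comparing position by position, 12 sites differ: 1 (T/G), 4 (C/T), 5 (A/T), 6 (A/T), 8 (G/T), 9 (C/G), 11 (C/T), 12 (C/G), 13 (G/T), 14 (T/C), 15 (G/A), 16 (C/G).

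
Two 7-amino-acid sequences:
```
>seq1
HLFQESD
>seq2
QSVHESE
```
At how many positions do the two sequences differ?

Mismatches (1-based): position 1: H→Q; position 2: L→S; position 3: F→V; position 4: Q→H; position 7: D→E.

5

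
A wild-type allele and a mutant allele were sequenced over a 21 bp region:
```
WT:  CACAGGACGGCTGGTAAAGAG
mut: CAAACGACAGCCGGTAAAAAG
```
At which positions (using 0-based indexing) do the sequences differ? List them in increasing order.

2, 4, 8, 11, 18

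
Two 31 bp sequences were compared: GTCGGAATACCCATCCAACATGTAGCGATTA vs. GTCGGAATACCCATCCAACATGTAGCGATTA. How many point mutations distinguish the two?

0

No positions differ; the sequences are identical.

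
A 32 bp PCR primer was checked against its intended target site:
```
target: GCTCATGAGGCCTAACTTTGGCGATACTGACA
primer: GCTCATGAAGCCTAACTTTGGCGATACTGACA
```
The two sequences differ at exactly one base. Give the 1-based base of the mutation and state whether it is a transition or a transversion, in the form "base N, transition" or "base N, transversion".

base 9, transition

Base 9 changes G→A. G is a purine and A is a purine, so this is a transition.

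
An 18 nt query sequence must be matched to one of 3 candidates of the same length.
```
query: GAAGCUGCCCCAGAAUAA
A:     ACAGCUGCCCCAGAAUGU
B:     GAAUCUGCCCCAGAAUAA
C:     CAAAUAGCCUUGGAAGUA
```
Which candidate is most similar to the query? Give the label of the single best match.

B

A differs at 4 bases; B differs at 1 base; C differs at 9 bases. The closest is B.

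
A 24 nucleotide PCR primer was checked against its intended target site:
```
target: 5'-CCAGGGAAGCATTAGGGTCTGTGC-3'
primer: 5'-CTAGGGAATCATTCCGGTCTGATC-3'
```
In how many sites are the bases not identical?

6

Comparing position by position, 6 sites differ: 2 (C/T), 9 (G/T), 14 (A/C), 15 (G/C), 22 (T/A), 23 (G/T).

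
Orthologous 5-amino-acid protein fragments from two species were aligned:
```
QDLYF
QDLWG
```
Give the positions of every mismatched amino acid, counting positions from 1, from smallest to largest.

4, 5

Scanning 1-based: 4: Y/W; 5: F/G.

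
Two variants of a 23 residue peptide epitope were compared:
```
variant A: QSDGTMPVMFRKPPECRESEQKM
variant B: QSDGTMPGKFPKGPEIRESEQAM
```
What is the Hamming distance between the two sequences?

6

The sequences differ at positions 8, 9, 11, 13, 16, 22 (1-based) — 6 in total.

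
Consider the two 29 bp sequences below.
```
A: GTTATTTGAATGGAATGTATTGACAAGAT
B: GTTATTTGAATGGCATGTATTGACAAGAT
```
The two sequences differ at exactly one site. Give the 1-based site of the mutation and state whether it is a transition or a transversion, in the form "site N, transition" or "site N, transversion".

The sequences differ only at site 14: A→C (purine→pyrimidine), a transversion.

site 14, transversion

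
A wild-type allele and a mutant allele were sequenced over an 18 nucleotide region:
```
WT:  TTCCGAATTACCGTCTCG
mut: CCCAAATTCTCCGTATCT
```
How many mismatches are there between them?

9

Comparing position by position, 9 positions differ: 1 (T/C), 2 (T/C), 4 (C/A), 5 (G/A), 7 (A/T), 9 (T/C), 10 (A/T), 15 (C/A), 18 (G/T).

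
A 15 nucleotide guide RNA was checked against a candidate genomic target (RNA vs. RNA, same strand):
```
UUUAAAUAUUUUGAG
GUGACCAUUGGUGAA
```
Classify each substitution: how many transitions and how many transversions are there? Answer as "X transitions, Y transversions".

1 transition, 8 transversions

Mismatches (1-based):
base 1: U→G (pyrimidine→purine, transversion)
base 3: U→G (pyrimidine→purine, transversion)
base 5: A→C (purine→pyrimidine, transversion)
base 6: A→C (purine→pyrimidine, transversion)
base 7: U→A (pyrimidine→purine, transversion)
base 8: A→U (purine→pyrimidine, transversion)
base 10: U→G (pyrimidine→purine, transversion)
base 11: U→G (pyrimidine→purine, transversion)
base 15: G→A (purine→purine, transition)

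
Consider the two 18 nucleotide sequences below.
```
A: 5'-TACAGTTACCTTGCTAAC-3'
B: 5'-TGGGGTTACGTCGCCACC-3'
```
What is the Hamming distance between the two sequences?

7

The sequences differ at bases 2, 3, 4, 10, 12, 15, 17 (1-based) — 7 in total.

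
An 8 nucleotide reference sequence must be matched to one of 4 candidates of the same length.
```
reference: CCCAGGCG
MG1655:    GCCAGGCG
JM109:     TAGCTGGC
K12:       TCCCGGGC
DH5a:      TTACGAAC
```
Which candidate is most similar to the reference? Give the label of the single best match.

MG1655

MG1655 differs at 1 base; JM109 differs at 7 bases; K12 differs at 4 bases; DH5a differs at 7 bases. The closest is MG1655.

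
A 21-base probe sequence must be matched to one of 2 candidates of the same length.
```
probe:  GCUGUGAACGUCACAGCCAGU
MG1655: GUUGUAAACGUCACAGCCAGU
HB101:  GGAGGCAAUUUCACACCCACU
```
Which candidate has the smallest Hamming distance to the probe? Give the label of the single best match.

MG1655

MG1655 differs at 2 sites; HB101 differs at 8 sites. The closest is MG1655.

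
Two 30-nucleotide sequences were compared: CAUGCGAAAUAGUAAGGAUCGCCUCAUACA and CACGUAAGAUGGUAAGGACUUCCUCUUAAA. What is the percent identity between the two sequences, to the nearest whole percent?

67%

Mismatches at positions 3, 5, 6, 8, 11, 19, 20, 21, 26, 29 (1-based): 10 of 30.
Identical positions: 20/30 = 66.67% → 67%.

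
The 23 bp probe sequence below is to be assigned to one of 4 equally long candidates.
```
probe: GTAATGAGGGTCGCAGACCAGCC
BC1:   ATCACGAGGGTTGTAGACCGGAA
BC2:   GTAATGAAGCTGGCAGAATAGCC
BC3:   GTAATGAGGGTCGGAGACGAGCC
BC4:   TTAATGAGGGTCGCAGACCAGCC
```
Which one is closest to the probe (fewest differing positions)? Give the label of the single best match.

BC4

BC1 differs at 8 positions; BC2 differs at 5 positions; BC3 differs at 2 positions; BC4 differs at 1 position. The closest is BC4.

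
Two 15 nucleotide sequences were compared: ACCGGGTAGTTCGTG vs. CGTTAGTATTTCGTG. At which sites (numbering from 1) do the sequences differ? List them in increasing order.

1, 2, 3, 4, 5, 9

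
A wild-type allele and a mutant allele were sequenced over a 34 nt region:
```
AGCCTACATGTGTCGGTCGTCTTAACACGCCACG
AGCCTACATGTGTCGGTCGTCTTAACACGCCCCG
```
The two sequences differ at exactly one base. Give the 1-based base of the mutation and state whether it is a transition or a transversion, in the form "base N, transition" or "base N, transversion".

base 32, transversion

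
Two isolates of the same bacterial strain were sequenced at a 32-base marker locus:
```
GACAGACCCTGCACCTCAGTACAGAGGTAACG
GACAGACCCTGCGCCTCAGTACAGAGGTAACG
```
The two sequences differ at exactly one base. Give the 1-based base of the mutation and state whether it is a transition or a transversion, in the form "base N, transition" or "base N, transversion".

Base 13 changes A→G. A is a purine and G is a purine, so this is a transition.

base 13, transition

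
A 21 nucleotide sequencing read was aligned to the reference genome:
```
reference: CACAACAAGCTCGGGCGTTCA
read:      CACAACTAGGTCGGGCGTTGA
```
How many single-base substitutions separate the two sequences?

3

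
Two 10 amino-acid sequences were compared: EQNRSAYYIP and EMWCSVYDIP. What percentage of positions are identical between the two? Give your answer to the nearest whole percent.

50%

5 positions differ (2, 3, 4, 6, 8), so 5 of 10 match: 5/10 = 50%.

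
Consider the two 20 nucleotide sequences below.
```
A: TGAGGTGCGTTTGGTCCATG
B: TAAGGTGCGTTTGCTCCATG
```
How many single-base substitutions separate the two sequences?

2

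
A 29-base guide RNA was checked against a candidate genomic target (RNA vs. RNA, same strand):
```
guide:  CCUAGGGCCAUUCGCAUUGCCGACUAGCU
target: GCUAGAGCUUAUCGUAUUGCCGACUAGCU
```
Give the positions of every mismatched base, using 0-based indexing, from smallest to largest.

0, 5, 8, 9, 10, 14

Scanning 0-based: 0: C/G; 5: G/A; 8: C/U; 9: A/U; 10: U/A; 14: C/U.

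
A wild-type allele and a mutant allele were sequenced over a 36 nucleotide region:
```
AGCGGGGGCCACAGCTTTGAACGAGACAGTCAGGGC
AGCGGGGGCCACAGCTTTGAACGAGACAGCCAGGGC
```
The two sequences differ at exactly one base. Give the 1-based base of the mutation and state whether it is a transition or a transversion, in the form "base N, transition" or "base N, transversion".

Base 30 changes T→C. T is a pyrimidine and C is a pyrimidine, so this is a transition.

base 30, transition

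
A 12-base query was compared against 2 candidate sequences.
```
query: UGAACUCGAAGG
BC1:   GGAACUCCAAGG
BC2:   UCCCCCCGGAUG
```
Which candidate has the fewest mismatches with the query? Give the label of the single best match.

Hamming distances to query — BC1: 2; BC2: 6.
Smallest is BC1 with 2 mismatches.

BC1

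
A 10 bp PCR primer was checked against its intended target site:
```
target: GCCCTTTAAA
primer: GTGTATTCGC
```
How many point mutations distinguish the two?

The sequences differ at sites 2, 3, 4, 5, 8, 9, 10 (1-based) — 7 in total.

7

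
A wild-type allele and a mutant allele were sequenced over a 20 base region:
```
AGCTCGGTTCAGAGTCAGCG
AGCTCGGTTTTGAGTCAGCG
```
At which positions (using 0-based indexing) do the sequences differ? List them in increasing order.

Differences at position 9 (C→T), position 10 (A→T).

9, 10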